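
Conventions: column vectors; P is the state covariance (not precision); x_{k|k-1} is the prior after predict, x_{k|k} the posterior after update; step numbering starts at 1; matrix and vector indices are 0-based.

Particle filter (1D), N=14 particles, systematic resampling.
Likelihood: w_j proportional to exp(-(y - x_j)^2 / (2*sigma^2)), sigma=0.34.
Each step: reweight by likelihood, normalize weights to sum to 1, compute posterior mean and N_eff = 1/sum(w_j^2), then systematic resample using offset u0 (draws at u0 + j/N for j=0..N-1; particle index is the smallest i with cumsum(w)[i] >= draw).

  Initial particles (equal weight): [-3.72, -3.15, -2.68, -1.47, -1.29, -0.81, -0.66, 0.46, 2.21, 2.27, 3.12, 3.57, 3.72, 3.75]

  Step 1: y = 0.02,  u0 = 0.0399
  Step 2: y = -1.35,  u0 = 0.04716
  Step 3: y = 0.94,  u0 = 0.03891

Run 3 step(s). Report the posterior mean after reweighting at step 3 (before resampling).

step 1: w=[0.0000, 0.0000, 0.0000, 0.0001, 0.0010, 0.0820, 0.2184, 0.6985, 0.0000, 0.0000, 0.0000, 0.0000, 0.0000, 0.0000]  mean=0.1094  Neff=1.8438  idx=[5, 6, 6, 6, 7, 7, 7, 7, 7, 7, 7, 7, 7, 7]
step 2: w=[0.4254, 0.1915, 0.1915, 0.1915, 0.0000, 0.0000, 0.0000, 0.0000, 0.0000, 0.0000, 0.0000, 0.0000, 0.0000, 0.0000]  mean=-0.7238  Neff=3.4362  idx=[0, 0, 0, 0, 0, 0, 1, 1, 2, 2, 2, 3, 3, 3]
step 3: w=[0.0131, 0.0131, 0.0131, 0.0131, 0.0131, 0.0131, 0.1152, 0.1152, 0.1152, 0.1152, 0.1152, 0.1152, 0.1152, 0.1152]  mean=-0.6718  Neff=9.3331  idx=[2, 6, 6, 7, 8, 8, 9, 9, 10, 11, 11, 12, 13, 13]

post_mean = -0.6718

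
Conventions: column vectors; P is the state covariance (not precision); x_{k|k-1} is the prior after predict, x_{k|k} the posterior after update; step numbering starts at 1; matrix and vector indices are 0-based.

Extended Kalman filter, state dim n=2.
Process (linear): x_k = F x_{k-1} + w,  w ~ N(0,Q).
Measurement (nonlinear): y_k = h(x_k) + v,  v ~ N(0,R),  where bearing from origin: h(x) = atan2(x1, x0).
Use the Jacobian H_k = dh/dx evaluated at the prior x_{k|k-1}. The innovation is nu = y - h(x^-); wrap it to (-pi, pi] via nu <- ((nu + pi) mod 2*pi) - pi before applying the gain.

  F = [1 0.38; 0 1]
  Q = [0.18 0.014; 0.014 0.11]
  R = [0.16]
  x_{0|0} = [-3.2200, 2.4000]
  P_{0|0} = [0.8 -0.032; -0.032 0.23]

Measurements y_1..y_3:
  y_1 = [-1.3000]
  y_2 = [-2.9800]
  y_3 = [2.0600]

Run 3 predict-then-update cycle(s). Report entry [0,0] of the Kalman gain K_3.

step 1: x^-=[-2.3080, 2.4000]  P^-=[0.9889 0.0694; 0.0694 0.3400]  H_jac=[-0.2165 -0.2082]  S=[0.2273]  K=[-1.0052; -0.3774]  nu=[2.6465]  x^+=[-4.9683, 1.4011]  P^+=[0.7592 -0.0169; -0.0169 0.3076]
step 2: x^-=[-4.4359, 1.4011]  P^-=[0.9708 0.1140; 0.1140 0.4176]  H_jac=[-0.0647 -0.2050]  S=[0.1846]  K=[-0.4670; -0.5036]  nu=[0.4675]  x^+=[-4.6543, 1.1657]  P^+=[0.9305 0.0706; 0.0706 0.3708]
step 3: x^-=[-4.2113, 1.1657]  P^-=[1.2177 0.2255; 0.2255 0.4808]  H_jac=[-0.0610 -0.2206]  S=[0.1940]  K=[-0.6396; -0.6176]  nu=[-0.8116]  x^+=[-3.6922, 1.6668]  P^+=[1.1384 0.1489; 0.1489 0.4068]

K[0,0] = -0.6396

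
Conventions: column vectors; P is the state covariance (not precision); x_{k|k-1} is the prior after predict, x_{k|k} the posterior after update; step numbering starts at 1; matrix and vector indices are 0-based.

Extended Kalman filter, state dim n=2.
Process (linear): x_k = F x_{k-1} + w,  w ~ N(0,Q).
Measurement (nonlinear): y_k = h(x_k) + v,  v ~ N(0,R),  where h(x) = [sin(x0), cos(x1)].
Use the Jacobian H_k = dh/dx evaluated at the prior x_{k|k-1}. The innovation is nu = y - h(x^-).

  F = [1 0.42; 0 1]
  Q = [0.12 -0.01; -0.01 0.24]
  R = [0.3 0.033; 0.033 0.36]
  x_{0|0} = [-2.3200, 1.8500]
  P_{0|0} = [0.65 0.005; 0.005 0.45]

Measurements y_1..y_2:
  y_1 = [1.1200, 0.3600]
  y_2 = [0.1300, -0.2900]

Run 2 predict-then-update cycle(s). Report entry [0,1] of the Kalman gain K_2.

K[0,1] = -0.1041

step 1: x^-=[-1.5430, 1.8500]  P^-=[0.8536 0.1840; 0.1840 0.6900]  H_jac=[0.0278 0.0000; 0.0000 -0.9613]  S=[0.3007 0.0281; 0.0281 0.9976]  K=[0.0957 -0.1800; 0.0793 -0.6671]  nu=[2.1196, 0.6356]  x^+=[-1.4545, 1.5941]  P^+=[0.8195 0.0641; 0.0641 0.2471]
step 2: x^-=[-0.7850, 1.5941]  P^-=[1.0369 0.1579; 0.1579 0.4871]  H_jac=[0.7074 0.0000; 0.0000 -0.9997]  S=[0.8189 -0.0787; -0.0787 0.8468]  K=[0.8857 -0.1041; 0.0819 -0.5674]  nu=[0.8368, -0.2667]  x^+=[-0.0160, 1.8140]  P^+=[0.3708 0.0083; 0.0083 0.2016]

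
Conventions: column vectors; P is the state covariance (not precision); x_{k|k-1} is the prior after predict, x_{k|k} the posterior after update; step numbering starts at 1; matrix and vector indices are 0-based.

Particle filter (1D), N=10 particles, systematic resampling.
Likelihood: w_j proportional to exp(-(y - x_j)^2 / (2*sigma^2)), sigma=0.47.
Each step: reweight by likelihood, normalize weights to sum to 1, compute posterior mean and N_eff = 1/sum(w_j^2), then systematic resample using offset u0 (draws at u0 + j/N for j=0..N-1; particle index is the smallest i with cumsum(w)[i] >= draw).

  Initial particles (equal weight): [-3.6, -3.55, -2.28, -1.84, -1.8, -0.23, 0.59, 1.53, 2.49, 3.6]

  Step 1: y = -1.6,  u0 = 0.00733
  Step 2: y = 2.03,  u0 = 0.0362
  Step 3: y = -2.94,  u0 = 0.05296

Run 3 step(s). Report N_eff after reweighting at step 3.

step 1: w=[0.0001, 0.0001, 0.1628, 0.4070, 0.4235, 0.0066, 0.0000, 0.0000, 0.0000, 0.0000]  mean=-1.8842  Neff=2.6918  idx=[2, 2, 3, 3, 3, 3, 4, 4, 4, 4]
step 2: w=[0.0000, 0.0000, 0.0831, 0.0831, 0.0831, 0.0831, 0.1669, 0.1669, 0.1669, 0.1669]  mean=-1.8133  Neff=7.1930  idx=[2, 3, 4, 6, 6, 7, 7, 8, 9, 9]
step 3: w=[0.1147, 0.1147, 0.1147, 0.0937, 0.0937, 0.0937, 0.0937, 0.0937, 0.0937, 0.0937]  mean=-1.8138  Neff=9.9077  idx=[0, 1, 2, 3, 4, 5, 6, 7, 8, 9]

N_eff = 9.9077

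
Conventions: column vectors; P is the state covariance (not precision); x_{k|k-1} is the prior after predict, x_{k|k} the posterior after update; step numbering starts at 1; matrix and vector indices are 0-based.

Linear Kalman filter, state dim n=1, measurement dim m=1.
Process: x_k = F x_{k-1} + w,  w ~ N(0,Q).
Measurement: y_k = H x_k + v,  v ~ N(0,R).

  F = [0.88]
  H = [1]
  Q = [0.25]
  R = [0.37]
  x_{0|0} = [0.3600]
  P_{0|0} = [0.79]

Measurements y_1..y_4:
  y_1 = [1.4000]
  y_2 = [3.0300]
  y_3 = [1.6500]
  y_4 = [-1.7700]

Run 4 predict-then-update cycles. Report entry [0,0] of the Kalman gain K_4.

step 1: x^-=[0.3168]  P^-=[0.8618]  S=[1.2318]  K=[0.6996]  nu=[1.0832]  x^+=[1.0746]  P^+=[0.2589]
step 2: x^-=[0.9457]  P^-=[0.4505]  S=[0.8205]  K=[0.5490]  nu=[2.0843]  x^+=[2.0900]  P^+=[0.2031]
step 3: x^-=[1.8392]  P^-=[0.4073]  S=[0.7773]  K=[0.5240]  nu=[-0.1892]  x^+=[1.7401]  P^+=[0.1939]
step 4: x^-=[1.5313]  P^-=[0.4001]  S=[0.7701]  K=[0.5196]  nu=[-3.3013]  x^+=[-0.1840]  P^+=[0.1922]

K[0,0] = 0.5196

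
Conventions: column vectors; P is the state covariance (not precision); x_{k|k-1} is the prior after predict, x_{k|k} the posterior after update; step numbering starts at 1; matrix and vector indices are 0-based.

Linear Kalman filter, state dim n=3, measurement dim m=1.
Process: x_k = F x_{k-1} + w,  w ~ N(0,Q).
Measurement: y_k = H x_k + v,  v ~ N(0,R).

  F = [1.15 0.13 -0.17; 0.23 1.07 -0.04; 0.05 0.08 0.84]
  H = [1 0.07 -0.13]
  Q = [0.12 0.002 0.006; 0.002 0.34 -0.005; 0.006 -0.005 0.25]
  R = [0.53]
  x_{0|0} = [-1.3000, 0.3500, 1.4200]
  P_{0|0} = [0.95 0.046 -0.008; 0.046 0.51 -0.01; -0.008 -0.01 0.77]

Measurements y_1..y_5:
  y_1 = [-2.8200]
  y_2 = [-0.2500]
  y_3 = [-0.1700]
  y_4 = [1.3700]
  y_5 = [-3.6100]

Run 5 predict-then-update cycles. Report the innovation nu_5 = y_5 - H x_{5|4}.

step 1: x^-=[-1.6909, 0.0187, 1.1558]  P^-=[1.4246 0.3900 -0.0481; 0.3900 0.9990 0.0165; -0.0481 0.0165 0.7973]  S=[2.0397]  K=[0.7149; 0.2244; -0.0738]  nu=[-0.9802]  x^+=[-2.3916, -0.2013, 1.2282]  P^+=[0.3822 0.0627 0.0595; 0.0627 0.8963 0.0503; 0.0595 0.0503 0.7862]
step 2: x^-=[-2.9853, -0.8145, 0.8960]  P^-=[0.6566 0.2977 -0.0070; 0.2977 1.4131 0.1107; -0.0070 0.1107 0.8237]  S=[1.2489]  K=[0.5431; 0.3061; -0.0851]  nu=[2.9088]  x^+=[-1.4054, 0.0757, 0.6484]  P^+=[0.2882 0.0901 0.0508; 0.0901 1.2961 0.1432; 0.0508 0.1432 0.8146]
step 3: x^-=[-1.7166, -0.2682, 0.4805]  P^-=[0.5473 0.3465 -0.0091; 0.3465 1.8716 0.2263; -0.0091 0.2263 0.8581]  S=[1.1477]  K=[0.4990; 0.3904; -0.0913]  nu=[1.6278]  x^+=[-0.9043, 0.3674, 0.3318]  P^+=[0.2615 0.1229 0.0432; 0.1229 1.6967 0.2673; 0.0432 0.2673 0.8485]
step 4: x^-=[-1.0486, 0.1718, 0.2629]  P^-=[0.5271 0.4142 -0.0035; 0.4142 2.3346 0.3712; -0.0035 0.3712 0.9007]  S=[1.1359]  K=[0.4899; 0.4660; -0.0833]  nu=[2.4407]  x^+=[0.1473, 1.3092, 0.0597]  P^+=[0.2544 0.1548 0.0429; 0.1548 2.0879 0.4153; 0.0429 0.4153 0.8929]
step 5: x^-=[0.3294, 1.4324, 0.1622]  P^-=[0.5287 0.4796 0.0108; 0.4796 2.7852 0.5379; 0.0108 0.5379 0.9547]  S=[1.1430]  K=[0.4907; 0.5290; -0.0662]  nu=[-4.0186]  x^+=[-1.6425, -0.6933, 0.4281]  P^+=[0.2535 0.1829 0.0479; 0.1829 2.4654 0.5779; 0.0479 0.5779 0.9497]

innov = [-4.0186]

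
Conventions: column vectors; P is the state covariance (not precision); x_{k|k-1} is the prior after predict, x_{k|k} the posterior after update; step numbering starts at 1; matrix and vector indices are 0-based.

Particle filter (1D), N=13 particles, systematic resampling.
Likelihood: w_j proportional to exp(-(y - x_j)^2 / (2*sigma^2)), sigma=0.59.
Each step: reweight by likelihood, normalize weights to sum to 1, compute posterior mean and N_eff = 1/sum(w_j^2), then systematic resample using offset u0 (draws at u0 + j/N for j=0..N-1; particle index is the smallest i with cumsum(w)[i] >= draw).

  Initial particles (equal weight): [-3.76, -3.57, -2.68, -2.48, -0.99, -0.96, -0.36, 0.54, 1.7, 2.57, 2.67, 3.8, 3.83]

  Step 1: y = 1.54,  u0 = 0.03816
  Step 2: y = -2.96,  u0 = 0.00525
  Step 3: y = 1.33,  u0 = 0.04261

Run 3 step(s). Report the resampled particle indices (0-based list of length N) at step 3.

resampled_idx = [0, 1, 2, 3, 4, 5, 6, 7, 8, 9, 10, 11, 12]

step 1: w=[0.0000, 0.0000, 0.0000, 0.0000, 0.0001, 0.0001, 0.0035, 0.1499, 0.6076, 0.1373, 0.1007, 0.0004, 0.0003]  mean=1.7372  Neff=2.3770  idx=[7, 7, 8, 8, 8, 8, 8, 8, 8, 8, 9, 9, 10]
step 2: w=[0.5000, 0.5000, 0.0000, 0.0000, 0.0000, 0.0000, 0.0000, 0.0000, 0.0000, 0.0000, 0.0000, 0.0000, 0.0000]  mean=0.5400  Neff=2.0000  idx=[0, 0, 0, 0, 0, 0, 0, 1, 1, 1, 1, 1, 1]
step 3: w=[0.0769, 0.0769, 0.0769, 0.0769, 0.0769, 0.0769, 0.0769, 0.0769, 0.0769, 0.0769, 0.0769, 0.0769, 0.0769]  mean=0.5400  Neff=13.0000  idx=[0, 1, 2, 3, 4, 5, 6, 7, 8, 9, 10, 11, 12]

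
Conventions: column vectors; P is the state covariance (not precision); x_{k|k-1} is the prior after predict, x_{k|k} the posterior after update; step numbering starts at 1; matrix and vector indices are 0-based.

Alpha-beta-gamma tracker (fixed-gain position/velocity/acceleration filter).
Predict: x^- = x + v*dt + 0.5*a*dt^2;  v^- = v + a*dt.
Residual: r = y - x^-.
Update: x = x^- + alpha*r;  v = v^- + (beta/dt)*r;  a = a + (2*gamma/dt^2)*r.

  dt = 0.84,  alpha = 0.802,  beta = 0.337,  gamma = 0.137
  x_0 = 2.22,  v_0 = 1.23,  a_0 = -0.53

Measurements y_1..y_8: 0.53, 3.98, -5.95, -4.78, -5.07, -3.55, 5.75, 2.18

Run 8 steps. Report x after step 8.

step 1: x_pred=3.0662  r=-2.5362  x^+=1.0322  v^+=-0.2327  a^+=-1.5149
step 2: x_pred=0.3023  r=3.6777  x^+=3.2518  v^+=-0.0297  a^+=-0.0867
step 3: x_pred=3.1962  r=-9.1462  x^+=-4.1390  v^+=-3.7719  a^+=-3.6384
step 4: x_pred=-8.5911  r=3.8111  x^+=-5.5346  v^+=-5.2992  a^+=-2.1585
step 5: x_pred=-10.7475  r=5.6775  x^+=-6.1941  v^+=-4.8346  a^+=0.0462
step 6: x_pred=-10.2389  r=6.6889  x^+=-4.8744  v^+=-2.1123  a^+=2.6437
step 7: x_pred=-5.7160  r=11.4660  x^+=3.4797  v^+=4.7085  a^+=7.0962
step 8: x_pred=9.9384  r=-7.7584  x^+=3.7162  v^+=7.5567  a^+=4.0834

x_post = 3.7162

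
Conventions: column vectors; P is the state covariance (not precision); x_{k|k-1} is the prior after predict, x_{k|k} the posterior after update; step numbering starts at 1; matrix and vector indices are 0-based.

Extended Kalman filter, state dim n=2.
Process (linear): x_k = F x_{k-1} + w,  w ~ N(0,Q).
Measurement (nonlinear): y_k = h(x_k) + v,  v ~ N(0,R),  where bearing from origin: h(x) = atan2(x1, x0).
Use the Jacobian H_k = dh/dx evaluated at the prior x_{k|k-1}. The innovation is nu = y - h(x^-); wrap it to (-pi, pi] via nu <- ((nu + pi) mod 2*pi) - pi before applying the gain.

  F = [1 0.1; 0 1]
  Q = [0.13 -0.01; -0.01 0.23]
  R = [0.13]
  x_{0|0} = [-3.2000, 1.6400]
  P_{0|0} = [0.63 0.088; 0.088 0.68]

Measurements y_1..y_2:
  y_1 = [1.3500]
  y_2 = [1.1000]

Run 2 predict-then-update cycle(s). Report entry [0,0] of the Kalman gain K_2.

K[0,0] = -1.0175

step 1: x^-=[-3.0360, 1.6400]  P^-=[0.7844 0.1460; 0.1460 0.9100]  H_jac=[-0.1377 -0.2550]  S=[0.2143]  K=[-0.6779; -1.1766]  nu=[-1.2963]  x^+=[-2.1573, 3.1652]  P^+=[0.6859 -0.0249; -0.0249 0.6133]
step 2: x^-=[-1.8407, 3.1652]  P^-=[0.8171 0.0264; 0.0264 0.8433]  H_jac=[-0.2361 -0.1373]  S=[0.1932]  K=[-1.0175; -0.6318]  nu=[-0.9975]  x^+=[-0.8258, 3.7954]  P^+=[0.6171 -0.0977; -0.0977 0.7662]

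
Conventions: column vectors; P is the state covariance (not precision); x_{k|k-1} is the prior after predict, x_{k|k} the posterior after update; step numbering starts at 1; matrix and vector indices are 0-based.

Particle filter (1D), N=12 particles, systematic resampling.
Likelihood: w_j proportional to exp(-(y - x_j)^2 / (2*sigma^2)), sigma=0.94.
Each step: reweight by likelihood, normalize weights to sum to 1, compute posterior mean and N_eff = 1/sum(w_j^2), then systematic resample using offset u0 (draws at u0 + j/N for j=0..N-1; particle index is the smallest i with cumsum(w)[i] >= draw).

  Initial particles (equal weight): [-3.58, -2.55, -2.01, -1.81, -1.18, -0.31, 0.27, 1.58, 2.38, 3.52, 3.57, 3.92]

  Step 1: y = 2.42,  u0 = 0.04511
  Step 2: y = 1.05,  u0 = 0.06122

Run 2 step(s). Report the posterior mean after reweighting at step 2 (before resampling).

post_mean = 1.9241

step 1: w=[0.0000, 0.0000, 0.0000, 0.0000, 0.0002, 0.0049, 0.0242, 0.2224, 0.3313, 0.1672, 0.1569, 0.0928]  mean=2.6572  Neff=4.5243  idx=[7, 7, 7, 8, 8, 8, 8, 9, 9, 10, 10, 11]
step 2: w=[0.2052, 0.2052, 0.2052, 0.0884, 0.0884, 0.0884, 0.0884, 0.0076, 0.0076, 0.0066, 0.0066, 0.0023]  mean=1.9241  Neff=6.3371  idx=[0, 0, 1, 1, 1, 2, 2, 3, 4, 5, 6, 8]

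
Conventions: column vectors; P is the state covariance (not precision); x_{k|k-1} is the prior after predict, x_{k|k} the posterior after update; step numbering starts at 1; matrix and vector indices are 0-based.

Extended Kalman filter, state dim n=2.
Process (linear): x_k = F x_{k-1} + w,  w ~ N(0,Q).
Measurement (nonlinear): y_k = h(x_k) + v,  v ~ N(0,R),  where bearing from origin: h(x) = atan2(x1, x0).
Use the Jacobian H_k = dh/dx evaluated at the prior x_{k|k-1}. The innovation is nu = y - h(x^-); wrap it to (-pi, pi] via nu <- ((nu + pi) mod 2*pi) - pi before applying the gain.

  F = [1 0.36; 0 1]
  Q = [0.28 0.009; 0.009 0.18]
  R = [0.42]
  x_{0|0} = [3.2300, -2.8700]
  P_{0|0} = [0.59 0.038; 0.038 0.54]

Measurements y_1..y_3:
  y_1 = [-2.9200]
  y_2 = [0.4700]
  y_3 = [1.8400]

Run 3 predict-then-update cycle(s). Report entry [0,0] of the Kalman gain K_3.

step 1: x^-=[2.1968, -2.8700]  P^-=[0.9673 0.2414; 0.2414 0.7200]  H_jac=[0.2197 0.1682]  S=[0.5049]  K=[0.5013; 0.3449]  nu=[-2.0025]  x^+=[1.1928, -3.5606]  P^+=[0.8404 0.1541; 0.1541 0.6600]
step 2: x^-=[-0.0890, -3.5606]  P^-=[1.3169 0.4007; 0.4007 0.8400]  H_jac=[0.2807 -0.0070]  S=[0.5222]  K=[0.7024; 0.2041]  nu=[2.0658]  x^+=[1.3621, -3.1390]  P^+=[1.0593 0.3258; 0.3258 0.8182]
step 3: x^-=[0.2321, -3.1390]  P^-=[1.6799 0.6294; 0.6294 0.9982]  H_jac=[0.3168 0.0234]  S=[0.5985]  K=[0.9139; 0.3722]  nu=[-2.9462]  x^+=[-2.4605, -4.2357]  P^+=[1.1800 0.4258; 0.4258 0.9153]

K[0,0] = 0.9139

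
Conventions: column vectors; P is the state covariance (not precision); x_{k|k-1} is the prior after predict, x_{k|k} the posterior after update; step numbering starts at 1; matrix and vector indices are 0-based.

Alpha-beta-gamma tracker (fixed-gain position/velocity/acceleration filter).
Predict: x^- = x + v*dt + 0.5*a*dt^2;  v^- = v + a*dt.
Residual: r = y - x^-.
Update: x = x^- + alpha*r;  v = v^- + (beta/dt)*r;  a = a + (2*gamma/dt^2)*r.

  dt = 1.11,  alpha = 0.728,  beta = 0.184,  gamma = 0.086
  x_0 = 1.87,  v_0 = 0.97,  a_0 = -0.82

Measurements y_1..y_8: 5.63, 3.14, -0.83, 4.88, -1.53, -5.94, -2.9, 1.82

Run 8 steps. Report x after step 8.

step 1: x_pred=2.4415  r=3.1885  x^+=4.7627  v^+=0.5883  a^+=-0.3749
step 2: x_pred=5.1848  r=-2.0448  x^+=3.6962  v^+=-0.1668  a^+=-0.6604
step 3: x_pred=3.1043  r=-3.9343  x^+=0.2401  v^+=-1.5519  a^+=-1.2096
step 4: x_pred=-2.2277  r=7.1077  x^+=2.9467  v^+=-1.7163  a^+=-0.2174
step 5: x_pred=0.9077  r=-2.4377  x^+=-0.8670  v^+=-2.3617  a^+=-0.5576
step 6: x_pred=-3.8320  r=-2.1080  x^+=-5.3666  v^+=-3.3301  a^+=-0.8519
step 7: x_pred=-9.5879  r=6.6879  x^+=-4.7191  v^+=-3.1671  a^+=0.0817
step 8: x_pred=-8.1843  r=10.0043  x^+=-0.9012  v^+=-1.4181  a^+=1.4783

x_post = -0.9012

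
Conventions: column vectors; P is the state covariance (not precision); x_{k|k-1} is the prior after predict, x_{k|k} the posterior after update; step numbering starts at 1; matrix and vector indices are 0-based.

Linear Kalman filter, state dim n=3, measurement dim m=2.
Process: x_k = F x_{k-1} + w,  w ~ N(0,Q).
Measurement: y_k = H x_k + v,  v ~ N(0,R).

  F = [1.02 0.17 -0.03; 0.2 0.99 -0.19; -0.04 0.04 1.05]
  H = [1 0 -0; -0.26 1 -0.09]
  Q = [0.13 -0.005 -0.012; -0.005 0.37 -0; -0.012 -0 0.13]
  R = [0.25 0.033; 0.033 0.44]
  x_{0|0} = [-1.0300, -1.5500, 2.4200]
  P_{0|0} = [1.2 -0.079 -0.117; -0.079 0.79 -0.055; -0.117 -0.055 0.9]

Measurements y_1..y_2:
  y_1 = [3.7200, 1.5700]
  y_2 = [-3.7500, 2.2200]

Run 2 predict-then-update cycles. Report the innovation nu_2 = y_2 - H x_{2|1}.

step 1: x^-=[-1.3867, -2.2003, 2.5202]  P^-=[1.3824 0.3222 -0.2218; 0.3222 1.2231 -0.2376; -0.2218 -0.2376 1.1309]  S=[1.6324 0.0157; 0.0157 1.6305]  K=[0.8470 -0.0188; 0.1905 0.7100; -0.1342 -0.1715]  nu=[5.1067, 3.6366]  x^+=[2.8706, 1.3547, 1.2112]  P^+=[0.2111 0.0711 -0.0392; 0.0711 0.3376 0.0047; -0.0392 0.0047 1.0528]
step 2: x^-=[3.1220, 1.6851, 1.2111]  P^-=[0.3874 0.1826 -0.0903; 0.1826 0.7767 -0.2043; -0.0903 -0.2043 1.2951]  S=[0.6374 0.1230; 0.1230 1.1910]  K=[0.6052 0.0131; 0.1687 0.6103; -0.0954 -0.2399]  nu=[-6.8720, 1.4556]  x^+=[-1.0182, 1.4141, 1.5173]  P^+=[0.1517 0.0623 -0.0318; 0.0623 0.2896 -0.0076; -0.0318 -0.0076 1.2151]

innov = [-6.8720, 1.4556]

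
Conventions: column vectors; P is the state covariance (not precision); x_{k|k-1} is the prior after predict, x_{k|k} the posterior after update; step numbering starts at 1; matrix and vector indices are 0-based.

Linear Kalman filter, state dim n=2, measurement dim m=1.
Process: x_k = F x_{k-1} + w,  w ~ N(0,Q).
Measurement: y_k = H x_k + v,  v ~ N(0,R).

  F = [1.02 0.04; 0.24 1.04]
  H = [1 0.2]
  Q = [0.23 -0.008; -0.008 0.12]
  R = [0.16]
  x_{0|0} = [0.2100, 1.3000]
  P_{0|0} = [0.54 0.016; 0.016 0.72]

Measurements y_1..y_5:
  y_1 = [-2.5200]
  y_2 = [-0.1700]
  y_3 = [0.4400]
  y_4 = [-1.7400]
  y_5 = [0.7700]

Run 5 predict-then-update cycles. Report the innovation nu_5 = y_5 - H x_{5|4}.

innov = [2.0294]

step 1: x^-=[0.2662, 1.4024]  P^-=[0.7943 0.1713; 0.1713 0.9378]  S=[1.0603]  K=[0.7814; 0.3384]  nu=[-3.0667]  x^+=[-2.1301, 0.3645]  P^+=[0.1469 -0.1091; -0.1091 0.8164]
step 2: x^-=[-2.1582, -0.1321]  P^-=[0.3752 -0.0549; -0.0549 0.9570]  S=[0.5515]  K=[0.6604; 0.2475]  nu=[2.0146]  x^+=[-0.8278, 0.3665]  P^+=[0.1347 -0.1450; -0.1450 0.9232]
step 3: x^-=[-0.8297, 0.1825]  P^-=[0.3598 -0.0919; -0.0919 1.0539]  S=[0.5252]  K=[0.6500; 0.2264]  nu=[1.2332]  x^+=[-0.0280, 0.4617]  P^+=[0.1378 -0.1692; -0.1692 1.0270]
step 4: x^-=[-0.0101, 0.4734]  P^-=[0.3612 -0.1126; -0.1126 1.1543]  S=[0.5224]  K=[0.6484; 0.2264]  nu=[-1.8245]  x^+=[-1.1932, 0.0604]  P^+=[0.1416 -0.1893; -0.1893 1.1275]
step 5: x^-=[-1.2147, -0.2235]  P^-=[0.3637 -0.1290; -0.1290 1.2532]  S=[0.5222]  K=[0.6470; 0.2329]  nu=[2.0294]  x^+=[0.0984, 0.2490]  P^+=[0.1451 -0.2077; -0.2077 1.2249]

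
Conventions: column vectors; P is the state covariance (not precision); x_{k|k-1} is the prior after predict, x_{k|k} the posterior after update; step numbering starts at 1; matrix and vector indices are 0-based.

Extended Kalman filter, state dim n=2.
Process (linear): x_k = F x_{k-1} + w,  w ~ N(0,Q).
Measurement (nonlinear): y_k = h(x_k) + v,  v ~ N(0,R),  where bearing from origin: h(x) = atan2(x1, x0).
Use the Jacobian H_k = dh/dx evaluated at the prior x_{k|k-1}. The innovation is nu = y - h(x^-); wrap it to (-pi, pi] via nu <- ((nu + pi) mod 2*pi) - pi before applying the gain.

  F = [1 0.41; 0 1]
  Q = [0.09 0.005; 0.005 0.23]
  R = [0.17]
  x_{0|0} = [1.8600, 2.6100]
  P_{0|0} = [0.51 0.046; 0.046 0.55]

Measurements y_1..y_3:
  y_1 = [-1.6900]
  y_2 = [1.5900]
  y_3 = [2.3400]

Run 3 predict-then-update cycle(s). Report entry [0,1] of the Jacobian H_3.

H_jac[0,1] = 0.1495

step 1: x^-=[2.9301, 2.6100]  P^-=[0.7302 0.2765; 0.2765 0.7800]  H_jac=[-0.1695 0.1903]  S=[0.2014]  K=[-0.3533; 0.5043]  nu=[-2.4177]  x^+=[3.7843, 1.3907]  P^+=[0.7050 0.3124; 0.3124 0.7288]
step 2: x^-=[4.3545, 1.3907]  P^-=[1.1737 0.6162; 0.6162 0.9588]  H_jac=[-0.0666 0.2084]  S=[0.1997]  K=[0.2518; 0.7950]  nu=[1.2809]  x^+=[4.6770, 2.4090]  P^+=[1.1610 0.5762; 0.5762 0.8325]
step 3: x^-=[5.6647, 2.4090]  P^-=[1.8635 0.9225; 0.9225 1.0625]  H_jac=[-0.0636 0.1495]  S=[0.1837]  K=[0.1058; 0.5453]  nu=[1.9379]  x^+=[5.8698, 3.4657]  P^+=[1.8614 0.9119; 0.9119 1.0079]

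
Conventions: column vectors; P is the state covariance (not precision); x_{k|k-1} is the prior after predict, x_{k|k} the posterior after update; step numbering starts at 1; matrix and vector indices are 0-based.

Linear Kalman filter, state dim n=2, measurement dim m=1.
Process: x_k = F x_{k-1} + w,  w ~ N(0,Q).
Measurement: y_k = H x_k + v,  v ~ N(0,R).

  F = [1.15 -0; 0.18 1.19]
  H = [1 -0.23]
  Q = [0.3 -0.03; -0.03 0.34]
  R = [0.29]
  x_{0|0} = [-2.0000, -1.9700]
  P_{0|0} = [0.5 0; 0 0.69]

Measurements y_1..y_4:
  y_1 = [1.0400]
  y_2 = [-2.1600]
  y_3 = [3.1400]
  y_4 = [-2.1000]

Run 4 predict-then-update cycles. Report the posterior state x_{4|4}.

x_post = [-1.9504, -5.2069]

step 1: x^-=[-2.3000, -2.7043]  P^-=[0.9612 0.0735; 0.0735 1.3333]  S=[1.2880]  K=[0.7332; -0.1810]  nu=[2.7180]  x^+=[-0.3071, -3.1963]  P^+=[0.2689 0.2445; 0.2445 1.2911]
step 2: x^-=[-0.3532, -3.8589]  P^-=[0.6556 0.3602; 0.3602 2.2818]  S=[0.9006]  K=[0.6359; -0.1828]  nu=[-2.6943]  x^+=[-2.0667, -3.3664]  P^+=[0.2913 0.4649; 0.4649 2.2517]
step 3: x^-=[-2.3767, -4.3781]  P^-=[0.6853 0.6665; 0.6665 3.7372]  S=[0.8664]  K=[0.6140; -0.2228]  nu=[4.5097]  x^+=[0.3925, -5.3829]  P^+=[0.3586 0.7850; 0.7850 3.6942]
step 4: x^-=[0.4513, -6.3351]  P^-=[0.7743 1.1186; 1.1186 5.9192]  S=[0.8629]  K=[0.5992; -0.2815]  nu=[-4.0084]  x^+=[-1.9504, -5.2069]  P^+=[0.4645 1.2641; 1.2641 5.8509]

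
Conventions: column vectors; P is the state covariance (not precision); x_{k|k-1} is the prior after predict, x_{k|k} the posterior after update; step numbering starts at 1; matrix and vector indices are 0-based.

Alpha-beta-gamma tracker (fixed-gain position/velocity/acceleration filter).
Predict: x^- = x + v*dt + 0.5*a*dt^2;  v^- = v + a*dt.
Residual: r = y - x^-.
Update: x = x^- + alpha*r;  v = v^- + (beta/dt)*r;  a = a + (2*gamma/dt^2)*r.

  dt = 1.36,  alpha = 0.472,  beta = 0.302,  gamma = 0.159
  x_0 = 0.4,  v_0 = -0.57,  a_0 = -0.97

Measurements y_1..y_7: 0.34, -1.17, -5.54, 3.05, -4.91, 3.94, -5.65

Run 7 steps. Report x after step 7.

x_post = 2.1628

step 1: x_pred=-1.2723  r=1.6123  x^+=-0.5113  v^+=-1.5312  a^+=-0.6928
step 2: x_pred=-3.2344  r=2.0644  x^+=-2.2600  v^+=-2.0150  a^+=-0.3379
step 3: x_pred=-5.3128  r=-0.2272  x^+=-5.4201  v^+=-2.5249  a^+=-0.3769
step 4: x_pred=-9.2026  r=12.2526  x^+=-3.4194  v^+=-0.3168  a^+=1.7296
step 5: x_pred=-2.2506  r=-2.6594  x^+=-3.5058  v^+=1.4450  a^+=1.2724
step 6: x_pred=-0.3639  r=4.3039  x^+=1.6675  v^+=4.1312  a^+=2.0124
step 7: x_pred=9.1470  r=-14.7970  x^+=2.1628  v^+=3.5822  a^+=-0.5317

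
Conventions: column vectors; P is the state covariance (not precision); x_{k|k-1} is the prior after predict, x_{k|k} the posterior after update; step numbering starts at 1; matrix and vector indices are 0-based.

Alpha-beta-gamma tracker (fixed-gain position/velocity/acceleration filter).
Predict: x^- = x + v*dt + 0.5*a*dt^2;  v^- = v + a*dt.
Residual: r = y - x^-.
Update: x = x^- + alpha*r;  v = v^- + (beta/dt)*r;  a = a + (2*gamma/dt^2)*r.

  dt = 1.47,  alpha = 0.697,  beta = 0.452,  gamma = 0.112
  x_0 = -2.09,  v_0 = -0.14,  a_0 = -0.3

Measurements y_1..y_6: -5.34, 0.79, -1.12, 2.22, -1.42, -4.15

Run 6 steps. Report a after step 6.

a_post = -0.6557

step 1: x_pred=-2.6199  r=-2.7201  x^+=-4.5158  v^+=-1.4174  a^+=-0.5820
step 2: x_pred=-7.2281  r=8.0181  x^+=-1.6395  v^+=0.1926  a^+=0.2492
step 3: x_pred=-1.0872  r=-0.0328  x^+=-1.1100  v^+=0.5488  a^+=0.2458
step 4: x_pred=-0.0377  r=2.2577  x^+=1.5359  v^+=1.6043  a^+=0.4798
step 5: x_pred=4.4127  r=-5.8327  x^+=0.3473  v^+=0.5162  a^+=-0.1248
step 6: x_pred=0.9713  r=-5.1213  x^+=-2.5982  v^+=-1.2419  a^+=-0.6557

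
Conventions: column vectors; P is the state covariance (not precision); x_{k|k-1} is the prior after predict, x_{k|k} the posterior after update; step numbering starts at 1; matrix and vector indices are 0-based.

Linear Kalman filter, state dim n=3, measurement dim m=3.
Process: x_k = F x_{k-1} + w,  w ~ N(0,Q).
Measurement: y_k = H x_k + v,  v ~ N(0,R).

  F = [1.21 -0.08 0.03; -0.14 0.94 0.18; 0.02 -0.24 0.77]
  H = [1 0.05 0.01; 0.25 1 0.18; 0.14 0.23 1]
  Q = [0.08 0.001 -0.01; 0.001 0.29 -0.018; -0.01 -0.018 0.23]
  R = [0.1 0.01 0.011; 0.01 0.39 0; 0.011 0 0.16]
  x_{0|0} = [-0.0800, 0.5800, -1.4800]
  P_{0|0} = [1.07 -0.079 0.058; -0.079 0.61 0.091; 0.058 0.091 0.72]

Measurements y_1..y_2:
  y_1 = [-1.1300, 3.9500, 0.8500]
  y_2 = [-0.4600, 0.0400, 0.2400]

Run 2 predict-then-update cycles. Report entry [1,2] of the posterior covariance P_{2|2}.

step 1: x^-=[-0.1876, 0.2900, -1.2804]  P^-=[1.6702 -0.2993 0.1151; -0.2993 0.9220 -0.0071; 0.1151 -0.0071 0.6614]  S=[1.7449 0.1926 0.3060; 0.1926 1.2959 0.3548; 0.3060 0.3548 0.9126]  K=[0.9529 -0.0347 0.0009; -0.2185 0.6896 -0.0161; -0.0595 -0.1015 0.8000]  nu=[-0.9441, 3.9374, 2.0900]  x^+=[-1.2220, 3.1778, 0.0480]  P^+=[0.0964 -0.0288 0.0037; -0.0288 0.2860 -0.0667; 0.0037 -0.0667 0.1422]
step 2: x^-=[-1.7314, 3.1668, -0.7501]  P^-=[0.2292 -0.0692 0.0176; -0.0692 0.5340 -0.1104; 0.0176 -0.1104 0.3559]  S=[0.3239 0.0257 0.0482; 0.0257 0.8771 0.0711; 0.0482 0.0711 0.4983]  K=[0.6993 -0.0308 0.0045; -0.1714 0.5763 -0.0602; -0.0460 -0.1022 0.6872]  nu=[1.1205, -2.5589, 0.5041]  x^+=[-0.8667, 1.4696, -0.1937]  P^+=[0.0708 -0.0234 0.0039; -0.0234 0.2403 -0.0635; 0.0039 -0.0635 0.1235]

P_post[1,2] = -0.0635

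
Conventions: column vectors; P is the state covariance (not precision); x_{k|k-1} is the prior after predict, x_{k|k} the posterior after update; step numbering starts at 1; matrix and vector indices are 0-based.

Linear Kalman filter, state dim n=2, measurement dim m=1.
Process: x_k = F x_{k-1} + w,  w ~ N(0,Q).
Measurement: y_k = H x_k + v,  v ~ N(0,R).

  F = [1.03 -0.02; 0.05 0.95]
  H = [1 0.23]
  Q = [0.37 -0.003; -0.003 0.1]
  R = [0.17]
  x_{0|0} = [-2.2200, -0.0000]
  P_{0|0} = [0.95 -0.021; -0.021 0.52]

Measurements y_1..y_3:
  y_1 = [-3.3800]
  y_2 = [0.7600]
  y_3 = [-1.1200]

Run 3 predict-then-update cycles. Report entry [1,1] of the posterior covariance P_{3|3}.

P_post[1,1] = 0.6213

step 1: x^-=[-2.2866, -0.1110]  P^-=[1.3789 0.0155; 0.0155 0.5697]  S=[1.5862]  K=[0.8716; 0.0924]  nu=[-1.0679]  x^+=[-3.2173, -0.2097]  P^+=[0.1740 -0.1122; -0.1122 0.5561]
step 2: x^-=[-3.3097, -0.3600]  P^-=[0.5594 -0.1143; -0.1143 0.5917]  S=[0.7081]  K=[0.7529; 0.0308]  nu=[4.1525]  x^+=[-0.1835, -0.2322]  P^+=[0.1580 -0.1307; -0.1307 0.5910]
step 3: x^-=[-0.1843, -0.2298]  P^-=[0.5433 -0.1339; -0.1339 0.6214]  S=[0.6846]  K=[0.7486; 0.0132]  nu=[-0.8828]  x^+=[-0.8452, -0.2415]  P^+=[0.1596 -0.1406; -0.1406 0.6213]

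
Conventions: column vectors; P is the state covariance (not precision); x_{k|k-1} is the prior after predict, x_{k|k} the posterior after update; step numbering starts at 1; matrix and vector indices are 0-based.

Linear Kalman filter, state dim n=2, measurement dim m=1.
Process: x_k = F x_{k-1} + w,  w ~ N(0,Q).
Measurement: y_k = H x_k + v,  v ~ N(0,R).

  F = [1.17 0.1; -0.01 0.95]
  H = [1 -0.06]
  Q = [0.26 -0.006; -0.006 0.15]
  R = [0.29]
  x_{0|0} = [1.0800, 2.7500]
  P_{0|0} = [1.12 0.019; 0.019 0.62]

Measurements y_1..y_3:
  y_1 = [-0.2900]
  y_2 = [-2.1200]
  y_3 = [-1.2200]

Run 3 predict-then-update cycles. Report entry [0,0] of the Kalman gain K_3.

step 1: x^-=[1.5386, 2.6017]  P^-=[1.8038 0.0609; 0.0609 0.7093]  S=[2.0891]  K=[0.8617; 0.0088]  nu=[-1.6725]  x^+=[0.0974, 2.5870]  P^+=[0.2526 0.0451; 0.0451 0.7091]
step 2: x^-=[0.3727, 2.4567]  P^-=[0.6234 0.1085; 0.1085 0.7892]  S=[0.9033]  K=[0.6830; 0.0677]  nu=[-2.3453]  x^+=[-1.2292, 2.2979]  P^+=[0.2021 0.0667; 0.0667 0.7850]
step 3: x^-=[-1.2083, 2.1953]  P^-=[0.5601 0.1403; 0.1403 0.8572]  S=[0.8363]  K=[0.6596; 0.1063]  nu=[0.1200]  x^+=[-1.1291, 2.2081]  P^+=[0.1962 0.0817; 0.0817 0.8478]

K[0,0] = 0.6596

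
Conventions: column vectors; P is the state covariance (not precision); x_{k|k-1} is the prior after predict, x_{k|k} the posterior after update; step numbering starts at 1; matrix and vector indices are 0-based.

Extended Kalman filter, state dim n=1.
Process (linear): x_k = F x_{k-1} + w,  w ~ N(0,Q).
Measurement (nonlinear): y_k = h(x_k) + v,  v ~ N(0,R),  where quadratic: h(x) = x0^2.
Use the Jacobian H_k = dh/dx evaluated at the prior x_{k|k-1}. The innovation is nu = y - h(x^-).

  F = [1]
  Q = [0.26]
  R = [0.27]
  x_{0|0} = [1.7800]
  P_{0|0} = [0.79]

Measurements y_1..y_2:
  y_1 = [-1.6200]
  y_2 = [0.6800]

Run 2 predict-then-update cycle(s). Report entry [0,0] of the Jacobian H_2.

H_jac[0,0] = 0.9234

step 1: x^-=[1.7800]  P^-=[1.0500]  H_jac=[3.5600]  S=[13.5773]  K=[0.2753]  nu=[-4.7884]  x^+=[0.4617]  P^+=[0.0209]
step 2: x^-=[0.4617]  P^-=[0.2809]  H_jac=[0.9234]  S=[0.5095]  K=[0.5091]  nu=[0.4668]  x^+=[0.6993]  P^+=[0.1489]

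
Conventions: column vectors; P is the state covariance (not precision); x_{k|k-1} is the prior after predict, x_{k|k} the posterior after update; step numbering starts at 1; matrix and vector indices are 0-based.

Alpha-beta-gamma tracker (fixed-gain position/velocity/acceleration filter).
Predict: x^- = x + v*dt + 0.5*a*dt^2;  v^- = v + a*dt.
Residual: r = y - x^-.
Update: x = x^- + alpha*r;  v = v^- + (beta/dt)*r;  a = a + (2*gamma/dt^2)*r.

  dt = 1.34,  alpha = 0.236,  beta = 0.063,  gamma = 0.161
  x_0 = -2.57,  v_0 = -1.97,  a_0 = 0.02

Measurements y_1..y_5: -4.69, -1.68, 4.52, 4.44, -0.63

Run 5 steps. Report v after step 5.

step 1: x_pred=-5.1918  r=0.5018  x^+=-5.0734  v^+=-1.9196  a^+=0.1100
step 2: x_pred=-7.5469  r=5.8669  x^+=-6.1623  v^+=-1.4964  a^+=1.1621
step 3: x_pred=-7.1242  r=11.6442  x^+=-4.3761  v^+=0.6083  a^+=3.2502
step 4: x_pred=-0.6430  r=5.0830  x^+=0.5566  v^+=5.2025  a^+=4.1617
step 5: x_pred=11.2644  r=-11.8944  x^+=8.4573  v^+=10.2200  a^+=2.0287

v_post = 10.2200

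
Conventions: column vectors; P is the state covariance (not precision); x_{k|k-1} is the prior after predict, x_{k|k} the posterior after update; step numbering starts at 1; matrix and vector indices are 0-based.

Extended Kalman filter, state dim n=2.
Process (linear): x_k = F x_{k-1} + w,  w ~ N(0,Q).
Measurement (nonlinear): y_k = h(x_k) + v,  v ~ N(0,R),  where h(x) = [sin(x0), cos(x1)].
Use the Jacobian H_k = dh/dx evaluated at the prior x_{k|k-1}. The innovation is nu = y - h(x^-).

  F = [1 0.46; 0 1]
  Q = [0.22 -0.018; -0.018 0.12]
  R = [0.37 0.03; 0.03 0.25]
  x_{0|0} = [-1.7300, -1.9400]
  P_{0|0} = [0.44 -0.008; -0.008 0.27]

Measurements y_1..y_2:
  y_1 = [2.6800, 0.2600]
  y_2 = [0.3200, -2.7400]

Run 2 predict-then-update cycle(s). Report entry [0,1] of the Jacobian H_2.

step 1: x^-=[-2.6224, -1.9400]  P^-=[0.7098 0.0982; 0.0982 0.3900]  H_jac=[-0.8682 0.0000; 0.0000 0.9326]  S=[0.9050 -0.0495; -0.0495 0.5892]  K=[-0.6755 0.0987; -0.0607 0.6122]  nu=[3.1762, 0.6209]  x^+=[-4.7067, -1.7527]  P^+=[0.2845 0.0047; 0.0047 0.1622]
step 2: x^-=[-5.5129, -1.7527]  P^-=[0.5431 0.0613; 0.0613 0.2822]  H_jac=[0.7177 0.0000; 0.0000 0.9835]  S=[0.6498 0.0733; 0.0733 0.5229]  K=[0.5963 0.0317; 0.0080 0.5296]  nu=[-0.3763, -2.5591]  x^+=[-5.8186, -3.1109]  P^+=[0.3087 0.0263; 0.0263 0.1349]

H_jac[0,1] = 0.0000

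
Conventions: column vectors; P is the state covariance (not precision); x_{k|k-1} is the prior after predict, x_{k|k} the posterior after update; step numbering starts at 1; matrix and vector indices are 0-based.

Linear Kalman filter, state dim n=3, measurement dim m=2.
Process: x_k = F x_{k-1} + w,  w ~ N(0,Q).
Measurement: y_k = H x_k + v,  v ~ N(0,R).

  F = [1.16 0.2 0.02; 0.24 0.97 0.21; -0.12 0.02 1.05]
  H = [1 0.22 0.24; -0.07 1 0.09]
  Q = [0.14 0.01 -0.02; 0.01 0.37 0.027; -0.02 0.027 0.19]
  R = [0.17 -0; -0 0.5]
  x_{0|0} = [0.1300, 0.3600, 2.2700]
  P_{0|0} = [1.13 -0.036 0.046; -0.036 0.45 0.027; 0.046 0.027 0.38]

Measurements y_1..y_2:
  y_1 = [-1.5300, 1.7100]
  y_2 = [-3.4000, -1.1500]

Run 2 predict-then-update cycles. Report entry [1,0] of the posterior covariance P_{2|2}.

step 1: x^-=[0.2682, 0.8571, 2.3751]  P^-=[1.6643 0.3843 -0.1059; 0.3843 0.8741 0.1290; -0.1059 0.1290 0.6151]  S=[2.0440 0.4933; 0.4933 1.3580]  K=[0.8739 -0.1272; 0.1585 0.5748; 0.0002 0.1412]  nu=[-2.5568, 0.6579]  x^+=[-2.0499, 0.8299, 2.4673]  P^+=[0.1911 -0.0374 -0.1428; -0.0374 0.2841 0.0077; -0.1428 0.0077 0.5880]
step 2: x^-=[-2.1625, 0.8312, 2.8533]  P^-=[0.3848 0.0419 -0.2050; 0.0419 0.6456 0.1363; -0.2050 0.1363 0.8776]  S=[0.5710 0.1957; 0.1957 1.1758]  K=[0.6414 -0.1097; 0.1999 0.5237; -0.0049 0.1961]  nu=[-2.1051, -2.3894]  x^+=[-3.2507, -0.8410, 2.3950]  P^+=[0.1632 -0.0252 -0.2027; -0.0252 0.2593 0.0089; -0.2027 0.0089 0.8328]

P_post[1,0] = -0.0252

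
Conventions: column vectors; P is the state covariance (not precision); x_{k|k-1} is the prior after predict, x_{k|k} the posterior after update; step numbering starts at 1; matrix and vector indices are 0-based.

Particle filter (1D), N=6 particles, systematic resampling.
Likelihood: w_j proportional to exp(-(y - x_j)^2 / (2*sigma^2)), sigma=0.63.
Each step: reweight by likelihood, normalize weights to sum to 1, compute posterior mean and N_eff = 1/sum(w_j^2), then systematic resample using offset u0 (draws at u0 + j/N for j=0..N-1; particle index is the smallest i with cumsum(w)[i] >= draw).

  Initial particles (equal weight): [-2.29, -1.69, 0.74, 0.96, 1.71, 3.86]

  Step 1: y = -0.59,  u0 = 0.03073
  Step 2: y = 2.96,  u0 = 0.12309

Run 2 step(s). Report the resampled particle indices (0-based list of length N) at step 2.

step 1: w=[0.0653, 0.5424, 0.2683, 0.1208, 0.0032, 0.0000]  mean=-0.7465  Neff=2.5969  idx=[0, 1, 1, 1, 2, 2]
step 2: w=[0.0000, 0.0000, 0.0000, 0.0000, 0.5000, 0.5000]  mean=0.7400  Neff=2.0000  idx=[4, 4, 4, 5, 5, 5]

resampled_idx = [4, 4, 4, 5, 5, 5]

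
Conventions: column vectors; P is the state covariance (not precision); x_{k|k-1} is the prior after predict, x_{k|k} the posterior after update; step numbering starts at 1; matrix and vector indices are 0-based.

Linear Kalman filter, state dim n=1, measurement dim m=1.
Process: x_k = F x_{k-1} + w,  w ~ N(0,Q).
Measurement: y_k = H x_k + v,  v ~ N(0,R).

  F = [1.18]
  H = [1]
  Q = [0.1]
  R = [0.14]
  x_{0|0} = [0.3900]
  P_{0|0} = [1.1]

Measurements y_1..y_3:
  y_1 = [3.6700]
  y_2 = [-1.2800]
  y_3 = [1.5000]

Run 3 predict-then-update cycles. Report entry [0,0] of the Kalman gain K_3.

K[0,0] = 0.6215

step 1: x^-=[0.4602]  P^-=[1.6316]  S=[1.7716]  K=[0.9210]  nu=[3.2098]  x^+=[3.4164]  P^+=[0.1289]
step 2: x^-=[4.0313]  P^-=[0.2795]  S=[0.4195]  K=[0.6663]  nu=[-5.3113]  x^+=[0.4924]  P^+=[0.0933]
step 3: x^-=[0.5810]  P^-=[0.2299]  S=[0.3699]  K=[0.6215]  nu=[0.9190]  x^+=[1.1522]  P^+=[0.0870]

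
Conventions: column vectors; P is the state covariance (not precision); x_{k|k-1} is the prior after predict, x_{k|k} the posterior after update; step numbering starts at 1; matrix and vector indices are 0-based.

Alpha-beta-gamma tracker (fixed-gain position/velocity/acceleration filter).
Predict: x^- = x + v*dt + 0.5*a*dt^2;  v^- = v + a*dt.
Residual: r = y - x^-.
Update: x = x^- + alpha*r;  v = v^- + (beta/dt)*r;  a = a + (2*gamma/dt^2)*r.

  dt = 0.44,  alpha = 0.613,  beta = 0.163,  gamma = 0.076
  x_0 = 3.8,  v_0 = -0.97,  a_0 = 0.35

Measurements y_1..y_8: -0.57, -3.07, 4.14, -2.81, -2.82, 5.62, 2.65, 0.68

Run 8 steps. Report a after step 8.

step 1: x_pred=3.4071  r=-3.9771  x^+=0.9691  v^+=-2.2893  a^+=-2.7725
step 2: x_pred=-0.3066  r=-2.7634  x^+=-2.0005  v^+=-4.5330  a^+=-4.9421
step 3: x_pred=-4.4734  r=8.6134  x^+=0.8066  v^+=-3.5166  a^+=1.8205
step 4: x_pred=-0.5645  r=-2.2455  x^+=-1.9410  v^+=-3.5475  a^+=0.0575
step 5: x_pred=-3.4963  r=0.6763  x^+=-3.0817  v^+=-3.2716  a^+=0.5885
step 6: x_pred=-4.4643  r=10.0843  x^+=1.7174  v^+=0.7231  a^+=8.5059
step 7: x_pred=2.8589  r=-0.2089  x^+=2.7308  v^+=4.3883  a^+=8.3419
step 8: x_pred=5.4692  r=-4.7892  x^+=2.5334  v^+=6.2845  a^+=4.5818

a_post = 4.5818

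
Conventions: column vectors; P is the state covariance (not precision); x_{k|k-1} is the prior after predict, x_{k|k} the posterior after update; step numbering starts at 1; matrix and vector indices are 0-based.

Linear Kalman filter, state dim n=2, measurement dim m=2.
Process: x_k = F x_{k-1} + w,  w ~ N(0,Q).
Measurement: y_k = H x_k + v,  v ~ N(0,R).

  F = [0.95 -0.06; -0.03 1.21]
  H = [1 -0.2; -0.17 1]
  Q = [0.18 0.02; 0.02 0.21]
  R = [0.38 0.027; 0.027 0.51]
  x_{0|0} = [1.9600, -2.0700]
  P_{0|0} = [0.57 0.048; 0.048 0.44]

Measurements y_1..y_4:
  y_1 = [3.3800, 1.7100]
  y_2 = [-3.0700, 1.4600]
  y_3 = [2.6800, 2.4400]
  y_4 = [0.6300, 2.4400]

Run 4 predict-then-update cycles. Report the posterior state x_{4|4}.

x_post = [1.1426, 2.5001]

step 1: x^-=[1.9862, -2.5635]  P^-=[0.6905 0.0271; 0.0271 0.8512]  S=[1.0938 -0.2326; -0.2326 1.3720]  K=[0.6353 0.0419; 0.0004 0.6171]  nu=[0.8811, 4.6112]  x^+=[2.7392, 0.2826]  P^+=[0.2591 0.0826; 0.0826 0.3288]
step 2: x^-=[2.5852, 0.2598]  P^-=[0.4056 0.0838; 0.0838 0.6856]  S=[0.7795 -0.0924; -0.0924 1.1789]  K=[0.5050 0.0522; -0.0009 0.5694]  nu=[-5.6033, 1.6397]  x^+=[-0.1588, 1.1985]  P^+=[0.2084 0.0757; 0.0757 0.3033]
step 3: x^-=[-0.2228, 1.4549]  P^-=[0.3606 0.0792; 0.0792 0.6487]  S=[0.7349 -0.0822; -0.0822 1.1422]  K=[0.4747 0.0498; -0.0067 0.5557]  nu=[3.1938, 0.9472]  x^+=[1.3405, 1.9600]  P^+=[0.1960 0.0715; 0.0715 0.2954]
step 4: x^-=[1.1559, 2.3313]  P^-=[0.3498 0.0753; 0.0753 0.6374]  S=[0.7252 -0.0821; -0.0821 1.1319]  K=[0.4670 0.0479; -0.0095 0.5511]  nu=[-0.0596, 0.3051]  x^+=[1.1426, 2.5001]  P^+=[0.1927 0.0698; 0.0698 0.2927]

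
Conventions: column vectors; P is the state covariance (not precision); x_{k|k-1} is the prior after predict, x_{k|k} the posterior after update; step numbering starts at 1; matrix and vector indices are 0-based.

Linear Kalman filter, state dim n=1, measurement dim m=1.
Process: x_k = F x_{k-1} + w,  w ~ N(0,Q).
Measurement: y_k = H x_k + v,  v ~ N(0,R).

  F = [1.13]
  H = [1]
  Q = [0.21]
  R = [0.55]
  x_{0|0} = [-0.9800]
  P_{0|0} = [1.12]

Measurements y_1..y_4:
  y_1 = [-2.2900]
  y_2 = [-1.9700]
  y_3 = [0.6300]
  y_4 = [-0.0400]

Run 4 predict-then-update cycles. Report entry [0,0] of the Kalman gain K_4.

step 1: x^-=[-1.1074]  P^-=[1.6401]  S=[2.1901]  K=[0.7489]  nu=[-1.1826]  x^+=[-1.9930]  P^+=[0.4119]
step 2: x^-=[-2.2521]  P^-=[0.7359]  S=[1.2859]  K=[0.5723]  nu=[0.2821]  x^+=[-2.0907]  P^+=[0.3148]
step 3: x^-=[-2.3624]  P^-=[0.6119]  S=[1.1619]  K=[0.5266]  nu=[2.9924]  x^+=[-0.7865]  P^+=[0.2897]
step 4: x^-=[-0.8887]  P^-=[0.5799]  S=[1.1299]  K=[0.5132]  nu=[0.8487]  x^+=[-0.4532]  P^+=[0.2823]

K[0,0] = 0.5132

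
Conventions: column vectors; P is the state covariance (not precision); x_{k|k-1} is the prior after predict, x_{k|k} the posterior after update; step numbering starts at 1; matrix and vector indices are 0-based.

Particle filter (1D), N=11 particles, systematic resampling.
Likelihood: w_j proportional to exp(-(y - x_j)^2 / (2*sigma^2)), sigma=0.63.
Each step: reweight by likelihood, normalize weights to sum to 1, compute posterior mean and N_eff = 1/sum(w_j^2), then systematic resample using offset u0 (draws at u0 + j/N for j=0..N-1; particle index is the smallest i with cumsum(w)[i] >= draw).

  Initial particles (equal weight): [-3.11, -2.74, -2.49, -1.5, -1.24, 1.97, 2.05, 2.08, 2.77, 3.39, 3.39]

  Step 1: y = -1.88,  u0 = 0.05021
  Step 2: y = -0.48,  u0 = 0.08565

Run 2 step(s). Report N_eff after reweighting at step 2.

N_eff = 5.6529

step 1: w=[0.0572, 0.1516, 0.2408, 0.3208, 0.2297, 0.0000, 0.0000, 0.0000, 0.0000, 0.0000, 0.0000]  mean=-1.9587  Neff=4.1690  idx=[0, 1, 2, 2, 2, 3, 3, 3, 4, 4, 4]
step 2: w=[0.0001, 0.0007, 0.0027, 0.0027, 0.0027, 0.1184, 0.1184, 0.1184, 0.2120, 0.2120, 0.2120]  mean=-1.3436  Neff=5.6529  idx=[5, 6, 7, 7, 8, 8, 9, 9, 10, 10, 10]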